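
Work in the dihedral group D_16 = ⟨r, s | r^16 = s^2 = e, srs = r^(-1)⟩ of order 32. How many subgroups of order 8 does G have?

|G| = 32 and 8 | 32, so subgroups of order 8 are possible by Lagrange.
The subgroups of order 8 are: {e, r^2, r^4, r^6, r^8, r^10, r^12, r^14}; {e, r^4, r^8, r^12, r^2s, r^6s, r^10s, r^14s}; {e, r^4, r^8, r^12, r^3s, r^7s, r^11s, r^15s}; {e, r^4, r^8, r^12, s, r^4s, r^8s, r^12s}; … (5 in all).
So G has 5 subgroups of order 8.

5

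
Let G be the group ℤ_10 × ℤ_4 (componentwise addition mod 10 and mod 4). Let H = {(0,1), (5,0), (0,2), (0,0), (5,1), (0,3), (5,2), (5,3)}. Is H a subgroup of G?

Yes

|H| = 8 divides |G| = 40, consistent with Lagrange.
H contains the identity, every element's inverse is in H, and H is closed under +: it is a subgroup.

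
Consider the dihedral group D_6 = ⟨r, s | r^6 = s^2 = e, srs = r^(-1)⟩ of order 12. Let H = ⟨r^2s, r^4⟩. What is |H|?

|⟨r^2s⟩| = 2 and |⟨r^4⟩| = 3, so |H| is a multiple of lcm(2, 3) = 6 and divides |G| = 12.
Closing under the operation: H = {e, r^2, r^4, s, r^2s, r^4s}, so |H| = 6.

6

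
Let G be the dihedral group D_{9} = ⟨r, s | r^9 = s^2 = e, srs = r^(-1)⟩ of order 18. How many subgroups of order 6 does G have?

|G| = 18 and 6 | 18, so subgroups of order 6 are possible by Lagrange.
The subgroups of order 6 are: {e, r^3, r^6, r^2s, r^5s, r^8s}; {e, r^3, r^6, s, r^3s, r^6s}; {e, r^3, r^6, rs, r^4s, r^7s}.
So G has 3 subgroups of order 6.

3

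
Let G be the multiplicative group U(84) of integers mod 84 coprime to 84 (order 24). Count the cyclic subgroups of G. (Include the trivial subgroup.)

A cyclic subgroup of order d is generated by each of its φ(d) elements of order d, so the cyclic subgroups of order d number (#elements of order d)/φ(d).
Cyclic subgroups by order — order 1: 1; order 2: 7; order 3: 1; order 6: 7.
Total: 16.

16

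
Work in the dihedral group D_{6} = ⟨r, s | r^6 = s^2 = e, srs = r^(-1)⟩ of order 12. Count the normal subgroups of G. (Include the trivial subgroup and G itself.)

G has 16 subgroups. Checking conjugation-invariance by order — order 1: 1/1 normal; order 2: 1/7 normal; order 3: 1/1 normal; order 4: 0/3 normal; order 6: 3/3 normal; order 12: 1/1 normal.
Total normal subgroups: 7.

7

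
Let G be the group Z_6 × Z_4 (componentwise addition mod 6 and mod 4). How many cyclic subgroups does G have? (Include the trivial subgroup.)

A cyclic subgroup of order d is generated by each of its φ(d) elements of order d, so the cyclic subgroups of order d number (#elements of order d)/φ(d).
Cyclic subgroups by order — order 1: 1; order 2: 3; order 3: 1; order 4: 2; order 6: 3; order 12: 2.
Total: 12.

12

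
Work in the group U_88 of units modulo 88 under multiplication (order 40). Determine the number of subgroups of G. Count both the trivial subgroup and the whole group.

|G| = 40, so by Lagrange every subgroup order divides 40. Divisors: 1, 2, 4, 5, 8, 10, 20, 40.
Subgroups by order — order 1: 1; order 2: 7; order 4: 7; order 5: 1; order 8: 1; order 10: 7; order 20: 7; order 40: 1.
Total: 1 + 7 + 7 + 1 + 1 + 7 + 7 + 1 = 32.

32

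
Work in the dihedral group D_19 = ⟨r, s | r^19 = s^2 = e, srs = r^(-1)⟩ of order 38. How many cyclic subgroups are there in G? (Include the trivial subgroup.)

A cyclic subgroup of order d is generated by each of its φ(d) elements of order d, so the cyclic subgroups of order d number (#elements of order d)/φ(d).
Cyclic subgroups by order — order 1: 1; order 2: 19; order 19: 1.
Total: 21.

21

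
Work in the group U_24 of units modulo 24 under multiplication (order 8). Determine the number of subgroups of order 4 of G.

|G| = 8 and 4 | 8, so subgroups of order 4 are possible by Lagrange.
The subgroups of order 4 are: {1, 11, 13, 23}; {1, 11, 17, 19}; {1, 5, 7, 11}; {1, 5, 13, 17}; … (7 in all).
So G has 7 subgroups of order 4.

7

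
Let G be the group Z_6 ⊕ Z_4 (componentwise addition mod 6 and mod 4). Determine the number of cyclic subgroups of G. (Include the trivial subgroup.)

12

A cyclic subgroup of order d is generated by each of its φ(d) elements of order d, so the cyclic subgroups of order d number (#elements of order d)/φ(d).
Cyclic subgroups by order — order 1: 1; order 2: 3; order 3: 1; order 4: 2; order 6: 3; order 12: 2.
Total: 12.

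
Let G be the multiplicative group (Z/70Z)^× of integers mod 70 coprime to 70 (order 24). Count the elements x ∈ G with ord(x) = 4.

4

The elements of order 4 are: 13, 27, 43, 57.
That's 4.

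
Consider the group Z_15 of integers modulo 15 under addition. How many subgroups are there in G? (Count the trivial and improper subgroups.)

4

A cyclic group of order 15 has exactly one subgroup for each divisor of 15.
Divisors of 15: 1, 3, 5, 15.
So Z_15 has 4 subgroups.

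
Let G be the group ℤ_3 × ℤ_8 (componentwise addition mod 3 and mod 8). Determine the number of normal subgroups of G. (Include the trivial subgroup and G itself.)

8

G is abelian, so every subgroup is normal.
G has 8 subgroups in total, hence 8 normal subgroups.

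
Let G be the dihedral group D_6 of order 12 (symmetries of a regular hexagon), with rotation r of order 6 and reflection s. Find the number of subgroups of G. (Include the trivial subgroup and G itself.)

|G| = 12, so by Lagrange every subgroup order divides 12. Divisors: 1, 2, 3, 4, 6, 12.
Subgroups by order — order 1: 1; order 2: 7; order 3: 1; order 4: 3; order 6: 3; order 12: 1.
Total: 1 + 7 + 1 + 3 + 3 + 1 = 16.

16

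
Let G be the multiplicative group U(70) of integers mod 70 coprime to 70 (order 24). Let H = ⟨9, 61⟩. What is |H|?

|⟨9⟩| = 6 and |⟨61⟩| = 6, so |H| is a multiple of lcm(6, 6) = 6 and divides |G| = 24.
Closing under the operation: H = {1, 9, 11, 19, 29, 31, 39, 41, 51, 59, 61, 69}, so |H| = 12.

12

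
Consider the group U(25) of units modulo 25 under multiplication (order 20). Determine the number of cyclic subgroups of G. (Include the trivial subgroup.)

Group the elements of G by the cyclic subgroup they generate; each cyclic subgroup of order d accounts for φ(d) elements.
Cyclic subgroups by order — order 1: 1; order 2: 1; order 4: 1; order 5: 1; order 10: 1; order 20: 1.
Total: 6.

6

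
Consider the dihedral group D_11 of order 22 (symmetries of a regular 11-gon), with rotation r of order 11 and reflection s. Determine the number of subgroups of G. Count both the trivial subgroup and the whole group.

14

|G| = 22, so by Lagrange every subgroup order divides 22. Divisors: 1, 2, 11, 22.
Subgroups by order — order 1: 1; order 2: 11; order 11: 1; order 22: 1.
Total: 1 + 11 + 1 + 1 = 14.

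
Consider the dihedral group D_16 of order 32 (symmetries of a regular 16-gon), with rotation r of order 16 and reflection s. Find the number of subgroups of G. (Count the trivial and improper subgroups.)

|G| = 32, so by Lagrange every subgroup order divides 32. Divisors: 1, 2, 4, 8, 16, 32.
Subgroups by order — order 1: 1; order 2: 17; order 4: 9; order 8: 5; order 16: 3; order 32: 1.
Total: 1 + 17 + 9 + 5 + 3 + 1 = 36.

36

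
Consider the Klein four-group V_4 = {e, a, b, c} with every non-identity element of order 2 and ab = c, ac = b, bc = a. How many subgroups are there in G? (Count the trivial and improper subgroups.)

5

|G| = 4, so by Lagrange every subgroup order divides 4. Divisors: 1, 2, 4.
Subgroups by order — order 1: 1; order 2: 3; order 4: 1.
Total: 1 + 3 + 1 = 5.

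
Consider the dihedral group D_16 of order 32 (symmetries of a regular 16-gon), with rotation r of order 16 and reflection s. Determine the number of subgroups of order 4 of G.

|G| = 32 and 4 | 32, so subgroups of order 4 are possible by Lagrange.
The subgroups of order 4 are: {e, r^8, r^2s, r^10s}; {e, r^8, r^3s, r^11s}; {e, r^4, r^8, r^12}; {e, r^8, r^4s, r^12s}; … (9 in all).
So G has 9 subgroups of order 4.

9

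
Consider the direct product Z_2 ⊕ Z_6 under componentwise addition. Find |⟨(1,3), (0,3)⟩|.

4

|⟨(1,3)⟩| = 2 and |⟨(0,3)⟩| = 2, so |H| is a multiple of lcm(2, 2) = 2 and divides |G| = 12.
Closing under the operation: H = {(0,0), (0,3), (1,0), (1,3)}, so |H| = 4.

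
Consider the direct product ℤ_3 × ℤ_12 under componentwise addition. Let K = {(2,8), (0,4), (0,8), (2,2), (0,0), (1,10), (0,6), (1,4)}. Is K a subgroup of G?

No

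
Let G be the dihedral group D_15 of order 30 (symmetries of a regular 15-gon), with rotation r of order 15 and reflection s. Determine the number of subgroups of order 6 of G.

|G| = 30 and 6 | 30, so subgroups of order 6 are possible by Lagrange.
The subgroups of order 6 are: {e, r^5, r^10, s, r^5s, r^10s}; {e, r^5, r^10, rs, r^6s, r^11s}; {e, r^5, r^10, r^2s, r^7s, r^12s}; {e, r^5, r^10, r^3s, r^8s, r^13s}; … (5 in all).
So G has 5 subgroups of order 6.

5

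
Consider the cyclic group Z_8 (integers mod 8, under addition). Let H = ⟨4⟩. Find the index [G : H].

4

|⟨4⟩| = 2 and |G| = 8.
By Lagrange, [G : H] = |G|/|H| = 8/2 = 4.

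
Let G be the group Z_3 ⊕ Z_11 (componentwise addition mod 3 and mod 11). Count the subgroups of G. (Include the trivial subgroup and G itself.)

4

|G| = 33, so by Lagrange every subgroup order divides 33. Divisors: 1, 3, 11, 33.
Subgroups by order — order 1: 1; order 3: 1; order 11: 1; order 33: 1.
Total: 1 + 1 + 1 + 1 = 4.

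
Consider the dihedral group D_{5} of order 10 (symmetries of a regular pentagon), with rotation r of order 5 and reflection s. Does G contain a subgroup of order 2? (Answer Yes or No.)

2 | 10. A subgroup of order 2 is {e, r^2s}.

Yes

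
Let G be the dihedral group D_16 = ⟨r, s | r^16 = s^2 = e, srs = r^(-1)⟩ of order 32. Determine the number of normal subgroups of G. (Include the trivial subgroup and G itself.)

G has 36 subgroups. Checking conjugation-invariance by order — order 1: 1/1 normal; order 2: 1/17 normal; order 4: 1/9 normal; order 8: 1/5 normal; order 16: 3/3 normal; order 32: 1/1 normal.
Total normal subgroups: 8.

8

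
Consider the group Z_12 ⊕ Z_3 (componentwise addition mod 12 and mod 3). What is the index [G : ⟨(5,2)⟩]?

|⟨(5,2)⟩| = 12 and |G| = 36.
By Lagrange, [G : H] = |G|/|H| = 36/12 = 3.

3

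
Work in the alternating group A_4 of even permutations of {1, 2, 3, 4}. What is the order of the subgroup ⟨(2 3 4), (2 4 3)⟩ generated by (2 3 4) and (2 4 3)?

|⟨(2 3 4)⟩| = 3 and |⟨(2 4 3)⟩| = 3, so |H| is a multiple of lcm(3, 3) = 3 and divides |G| = 12.
Closing under the operation: H = {e, (2 3 4), (2 4 3)}, so |H| = 3.

3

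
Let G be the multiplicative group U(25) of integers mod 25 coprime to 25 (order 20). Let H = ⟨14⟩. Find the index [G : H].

|⟨14⟩| = 10 and |G| = 20.
By Lagrange, [G : H] = |G|/|H| = 20/10 = 2.

2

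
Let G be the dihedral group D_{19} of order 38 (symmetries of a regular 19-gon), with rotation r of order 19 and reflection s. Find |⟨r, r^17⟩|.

19

|⟨r⟩| = 19 and |⟨r^17⟩| = 19, so |H| is a multiple of lcm(19, 19) = 19 and divides |G| = 38.
Closing under the operation: H = {e, r, r^2, r^3, r^4, r^5, r^6, r^7, r^8, r^9, r^10, r^11, r^12, r^13, r^14, r^15, r^16, r^17, r^18}, so |H| = 19.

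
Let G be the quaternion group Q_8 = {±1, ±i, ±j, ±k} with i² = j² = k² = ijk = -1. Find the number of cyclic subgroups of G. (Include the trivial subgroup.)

5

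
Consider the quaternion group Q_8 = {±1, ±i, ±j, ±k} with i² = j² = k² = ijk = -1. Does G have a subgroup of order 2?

Yes

2 | 8. A subgroup of order 2 is {1, -1}.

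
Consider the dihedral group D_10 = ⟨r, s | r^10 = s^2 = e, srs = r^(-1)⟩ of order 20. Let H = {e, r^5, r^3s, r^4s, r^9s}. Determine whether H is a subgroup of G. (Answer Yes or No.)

Closure fails: r^5 · r^3s = r^8s ∉ H. So H is not a subgroup.

No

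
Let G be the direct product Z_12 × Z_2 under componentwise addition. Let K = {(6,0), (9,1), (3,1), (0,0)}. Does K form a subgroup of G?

|K| = 4 divides |G| = 24, consistent with Lagrange.
K contains the identity, every element's inverse is in K, and K is closed under +: it is a subgroup.
In fact K = ⟨(3,1)⟩.

Yes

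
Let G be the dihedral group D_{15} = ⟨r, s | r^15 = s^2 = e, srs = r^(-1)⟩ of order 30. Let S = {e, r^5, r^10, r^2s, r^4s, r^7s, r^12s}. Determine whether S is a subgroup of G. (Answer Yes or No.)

No

|S| = 7 does not divide |G| = 30, so by Lagrange S is not a subgroup.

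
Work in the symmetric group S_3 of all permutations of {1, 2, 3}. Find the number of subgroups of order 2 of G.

3

|G| = 6 and 2 | 6, so subgroups of order 2 are possible by Lagrange.
The subgroups of order 2 are: {e, (1 2)}; {e, (1 3)}; {e, (2 3)}.
So G has 3 subgroups of order 2.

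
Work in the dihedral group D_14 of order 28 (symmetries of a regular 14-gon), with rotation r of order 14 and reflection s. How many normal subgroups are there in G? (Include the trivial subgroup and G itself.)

G has 28 subgroups. Checking conjugation-invariance by order — order 1: 1/1 normal; order 2: 1/15 normal; order 4: 0/7 normal; order 7: 1/1 normal; order 14: 3/3 normal; order 28: 1/1 normal.
Total normal subgroups: 7.

7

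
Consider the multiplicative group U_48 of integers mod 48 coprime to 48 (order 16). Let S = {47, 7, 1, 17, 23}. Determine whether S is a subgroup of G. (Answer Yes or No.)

|S| = 5 does not divide |G| = 16, so by Lagrange S is not a subgroup.

No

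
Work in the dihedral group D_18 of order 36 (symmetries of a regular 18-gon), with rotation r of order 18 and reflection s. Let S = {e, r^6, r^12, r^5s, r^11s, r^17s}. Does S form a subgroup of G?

|S| = 6 divides |G| = 36, consistent with Lagrange.
S contains the identity, every element's inverse is in S, and S is closed under ·: it is a subgroup.

Yes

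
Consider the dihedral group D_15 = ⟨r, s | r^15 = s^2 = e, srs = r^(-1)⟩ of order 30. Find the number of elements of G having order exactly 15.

The elements of order 15 are: r, r^2, r^4, r^7, r^8, r^11, r^13, r^14.
That's 8.

8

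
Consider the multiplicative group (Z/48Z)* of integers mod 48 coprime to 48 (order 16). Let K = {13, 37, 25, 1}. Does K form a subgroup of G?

Yes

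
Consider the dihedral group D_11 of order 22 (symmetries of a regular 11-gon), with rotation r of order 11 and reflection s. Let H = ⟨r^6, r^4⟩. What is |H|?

11

|⟨r^6⟩| = 11 and |⟨r^4⟩| = 11, so |H| is a multiple of lcm(11, 11) = 11 and divides |G| = 22.
Closing under the operation: H = {e, r, r^2, r^3, r^4, r^5, r^6, r^7, r^8, r^9, r^10}, so |H| = 11.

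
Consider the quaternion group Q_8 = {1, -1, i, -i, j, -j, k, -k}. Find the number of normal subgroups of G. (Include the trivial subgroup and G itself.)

6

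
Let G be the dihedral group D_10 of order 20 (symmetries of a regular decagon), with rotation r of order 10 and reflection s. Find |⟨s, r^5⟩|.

4

|⟨s⟩| = 2 and |⟨r^5⟩| = 2, so |H| is a multiple of lcm(2, 2) = 2 and divides |G| = 20.
Closing under the operation: H = {e, r^5, s, r^5s}, so |H| = 4.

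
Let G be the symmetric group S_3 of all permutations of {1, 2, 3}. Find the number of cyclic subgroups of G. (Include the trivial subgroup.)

Group the elements of G by the cyclic subgroup they generate; each cyclic subgroup of order d accounts for φ(d) elements.
Cyclic subgroups by order — order 1: 1; order 2: 3; order 3: 1.
Total: 5.

5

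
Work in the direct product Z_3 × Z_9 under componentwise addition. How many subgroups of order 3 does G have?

|G| = 27 and 3 | 27, so subgroups of order 3 are possible by Lagrange.
The subgroups of order 3 are: {(0,0), (0,3), (0,6)}; {(0,0), (1,0), (2,0)}; {(0,0), (1,3), (2,6)}; {(0,0), (1,6), (2,3)}.
So G has 4 subgroups of order 3.

4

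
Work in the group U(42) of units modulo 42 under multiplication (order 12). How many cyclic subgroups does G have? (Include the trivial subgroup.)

Each element a generates a cyclic subgroup ⟨a⟩; distinct elements may generate the same one (a cyclic group of order d has φ(d) generators).
Cyclic subgroups by order — order 1: 1; order 2: 3; order 3: 1; order 6: 3.
Total: 8.

8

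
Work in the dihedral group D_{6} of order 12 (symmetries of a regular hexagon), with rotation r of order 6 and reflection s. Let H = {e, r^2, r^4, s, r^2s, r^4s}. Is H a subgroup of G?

Yes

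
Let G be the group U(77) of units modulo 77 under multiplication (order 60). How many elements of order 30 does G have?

24

Enumerating element orders in G gives 24 elements of order 30.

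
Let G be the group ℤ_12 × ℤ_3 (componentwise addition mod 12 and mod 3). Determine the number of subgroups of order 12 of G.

4

|G| = 36 and 12 | 36, so subgroups of order 12 are possible by Lagrange.
The subgroups of order 12 are: {(0,0), (0,1), (0,2), (3,0), (3,1), (3,2), (6,0), (6,1), (6,2), (9,0), (9,1), (9,2)}; {(0,0), (1,0), (2,0), (3,0), (4,0), (5,0), (6,0), (7,0), (8,0), (9,0), (10,0), (11,0)}; {(0,0), (1,1), (2,2), (3,0), (4,1), (5,2), (6,0), (7,1), (8,2), (9,0), (10,1), (11,2)}; {(0,0), (1,2), (2,1), (3,0), (4,2), (5,1), (6,0), (7,2), (8,1), (9,0), (10,2), (11,1)}.
So G has 4 subgroups of order 12.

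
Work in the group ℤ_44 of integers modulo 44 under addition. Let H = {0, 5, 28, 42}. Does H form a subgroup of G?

42 ∈ H but its inverse 2 ∉ H, so H is not a subgroup.

No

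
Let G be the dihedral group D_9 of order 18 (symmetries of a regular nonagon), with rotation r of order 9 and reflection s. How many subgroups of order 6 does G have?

3

|G| = 18 and 6 | 18, so subgroups of order 6 are possible by Lagrange.
The subgroups of order 6 are: {e, r^3, r^6, r^2s, r^5s, r^8s}; {e, r^3, r^6, s, r^3s, r^6s}; {e, r^3, r^6, rs, r^4s, r^7s}.
So G has 3 subgroups of order 6.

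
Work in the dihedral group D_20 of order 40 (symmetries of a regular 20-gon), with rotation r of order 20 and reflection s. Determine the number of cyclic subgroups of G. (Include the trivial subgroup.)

Group the elements of G by the cyclic subgroup they generate; each cyclic subgroup of order d accounts for φ(d) elements.
Cyclic subgroups by order — order 1: 1; order 2: 21; order 4: 1; order 5: 1; order 10: 1; order 20: 1.
Total: 26.

26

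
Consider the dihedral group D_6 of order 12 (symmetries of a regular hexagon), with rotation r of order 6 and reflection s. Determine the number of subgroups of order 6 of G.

3

|G| = 12 and 6 | 12, so subgroups of order 6 are possible by Lagrange.
The subgroups of order 6 are: {e, r, r^2, r^3, r^4, r^5}; {e, r^2, r^4, s, r^2s, r^4s}; {e, r^2, r^4, rs, r^3s, r^5s}.
So G has 3 subgroups of order 6.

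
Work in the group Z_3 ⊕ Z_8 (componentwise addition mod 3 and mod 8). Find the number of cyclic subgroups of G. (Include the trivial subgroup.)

8

Group the elements of G by the cyclic subgroup they generate; each cyclic subgroup of order d accounts for φ(d) elements.
Cyclic subgroups by order — order 1: 1; order 2: 1; order 3: 1; order 4: 1; order 6: 1; order 8: 1; order 12: 1; order 24: 1.
Total: 8.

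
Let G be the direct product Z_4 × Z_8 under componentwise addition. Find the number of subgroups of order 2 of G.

3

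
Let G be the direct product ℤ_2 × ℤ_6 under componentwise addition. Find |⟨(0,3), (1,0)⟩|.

4

|⟨(0,3)⟩| = 2 and |⟨(1,0)⟩| = 2, so |H| is a multiple of lcm(2, 2) = 2 and divides |G| = 12.
Closing under the operation: H = {(0,0), (0,3), (1,0), (1,3)}, so |H| = 4.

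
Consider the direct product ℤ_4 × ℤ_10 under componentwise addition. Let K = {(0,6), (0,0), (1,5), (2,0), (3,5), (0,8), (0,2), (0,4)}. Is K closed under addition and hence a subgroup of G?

No

Closure fails: (0,4) + (1,5) = (1,9) ∉ K. So K is not a subgroup.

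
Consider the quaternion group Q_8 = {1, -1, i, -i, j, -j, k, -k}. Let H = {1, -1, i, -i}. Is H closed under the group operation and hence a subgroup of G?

Yes

|H| = 4 divides |G| = 8, consistent with Lagrange.
H contains the identity, every element's inverse is in H, and H is closed under ·: it is a subgroup.
In fact H = ⟨-i⟩.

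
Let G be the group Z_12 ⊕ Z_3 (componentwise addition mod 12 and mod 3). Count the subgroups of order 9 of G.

1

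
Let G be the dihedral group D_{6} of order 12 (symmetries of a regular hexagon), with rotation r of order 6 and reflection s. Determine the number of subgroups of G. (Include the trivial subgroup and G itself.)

|G| = 12, so by Lagrange every subgroup order divides 12. Divisors: 1, 2, 3, 4, 6, 12.
Subgroups by order — order 1: 1; order 2: 7; order 3: 1; order 4: 3; order 6: 3; order 12: 1.
Total: 1 + 7 + 1 + 3 + 3 + 1 = 16.

16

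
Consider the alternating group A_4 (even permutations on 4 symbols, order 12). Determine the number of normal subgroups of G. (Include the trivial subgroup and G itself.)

3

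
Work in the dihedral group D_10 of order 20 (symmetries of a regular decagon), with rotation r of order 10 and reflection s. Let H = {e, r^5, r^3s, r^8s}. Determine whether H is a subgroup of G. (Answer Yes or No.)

Yes

|H| = 4 divides |G| = 20, consistent with Lagrange.
H contains the identity, every element's inverse is in H, and H is closed under ·: it is a subgroup.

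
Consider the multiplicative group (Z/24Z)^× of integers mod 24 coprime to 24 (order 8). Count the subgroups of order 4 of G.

7

|G| = 8 and 4 | 8, so subgroups of order 4 are possible by Lagrange.
The subgroups of order 4 are: {1, 11, 13, 23}; {1, 11, 17, 19}; {1, 5, 7, 11}; {1, 5, 13, 17}; … (7 in all).
So G has 7 subgroups of order 4.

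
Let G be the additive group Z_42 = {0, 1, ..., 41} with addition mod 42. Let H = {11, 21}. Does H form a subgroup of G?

No

The identity 0 ∉ H, so H is not a subgroup.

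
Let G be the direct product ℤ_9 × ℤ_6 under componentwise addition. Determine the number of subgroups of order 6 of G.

|G| = 54 and 6 | 54, so subgroups of order 6 are possible by Lagrange.
The subgroups of order 6 are: {(0,0), (0,1), (0,2), (0,3), (0,4), (0,5)}; {(0,0), (0,3), (3,0), (3,3), (6,0), (6,3)}; {(0,0), (0,3), (3,1), (3,4), (6,2), (6,5)}; {(0,0), (0,3), (3,2), (3,5), (6,1), (6,4)}.
So G has 4 subgroups of order 6.

4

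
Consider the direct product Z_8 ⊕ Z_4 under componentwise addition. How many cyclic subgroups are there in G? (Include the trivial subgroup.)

14

A cyclic subgroup of order d is generated by each of its φ(d) elements of order d, so the cyclic subgroups of order d number (#elements of order d)/φ(d).
Cyclic subgroups by order — order 1: 1; order 2: 3; order 4: 6; order 8: 4.
Total: 14.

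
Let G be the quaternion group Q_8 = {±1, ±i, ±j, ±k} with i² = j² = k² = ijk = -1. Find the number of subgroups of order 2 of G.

|G| = 8 and 2 | 8, so subgroups of order 2 are possible by Lagrange.
The subgroups of order 2 are: {1, -1}.
So G has 1 subgroup of order 2.

1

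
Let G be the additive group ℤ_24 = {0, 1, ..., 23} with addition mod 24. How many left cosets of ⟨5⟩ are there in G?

|⟨5⟩| = 24 and |G| = 24.
By Lagrange, [G : H] = |G|/|H| = 24/24 = 1.

1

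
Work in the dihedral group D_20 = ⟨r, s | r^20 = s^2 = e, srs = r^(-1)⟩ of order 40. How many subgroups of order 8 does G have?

|G| = 40 and 8 | 40, so subgroups of order 8 are possible by Lagrange.
The subgroups of order 8 are: {e, r^5, r^10, r^15, s, r^5s, r^10s, r^15s}; {e, r^5, r^10, r^15, rs, r^6s, r^11s, r^16s}; {e, r^5, r^10, r^15, r^2s, r^7s, r^12s, r^17s}; {e, r^5, r^10, r^15, r^3s, r^8s, r^13s, r^18s}; … (5 in all).
So G has 5 subgroups of order 8.

5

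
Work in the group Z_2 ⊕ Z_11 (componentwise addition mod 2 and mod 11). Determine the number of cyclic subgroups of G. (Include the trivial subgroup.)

4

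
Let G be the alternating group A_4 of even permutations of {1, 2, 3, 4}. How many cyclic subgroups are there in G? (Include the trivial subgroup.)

8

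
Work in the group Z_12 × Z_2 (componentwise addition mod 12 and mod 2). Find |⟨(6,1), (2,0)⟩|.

|⟨(6,1)⟩| = 2 and |⟨(2,0)⟩| = 6, so |H| is a multiple of lcm(2, 6) = 6 and divides |G| = 24.
Closing under the operation: H = {(0,0), (0,1), (2,0), (2,1), (4,0), (4,1), (6,0), (6,1), (8,0), (8,1), (10,0), (10,1)}, so |H| = 12.

12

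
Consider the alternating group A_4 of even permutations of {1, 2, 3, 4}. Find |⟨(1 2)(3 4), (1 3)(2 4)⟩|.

4

|⟨(1 2)(3 4)⟩| = 2 and |⟨(1 3)(2 4)⟩| = 2, so |H| is a multiple of lcm(2, 2) = 2 and divides |G| = 12.
Closing under the operation: H = {e, (1 2)(3 4), (1 3)(2 4), (1 4)(2 3)}, so |H| = 4.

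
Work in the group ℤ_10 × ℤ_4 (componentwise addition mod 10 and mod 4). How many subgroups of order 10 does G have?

3

|G| = 40 and 10 | 40, so subgroups of order 10 are possible by Lagrange.
The subgroups of order 10 are: {(0,0), (0,2), (2,0), (2,2), (4,0), (4,2), (6,0), (6,2), (8,0), (8,2)}; {(0,0), (1,0), (2,0), (3,0), (4,0), (5,0), (6,0), (7,0), (8,0), (9,0)}; {(0,0), (1,2), (2,0), (3,2), (4,0), (5,2), (6,0), (7,2), (8,0), (9,2)}.
So G has 3 subgroups of order 10.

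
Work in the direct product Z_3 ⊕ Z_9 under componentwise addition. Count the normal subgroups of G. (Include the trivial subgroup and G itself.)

G is abelian, so every subgroup is normal.
G has 10 subgroups in total, hence 10 normal subgroups.

10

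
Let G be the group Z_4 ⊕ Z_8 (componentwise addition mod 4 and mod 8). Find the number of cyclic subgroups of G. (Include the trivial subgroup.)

14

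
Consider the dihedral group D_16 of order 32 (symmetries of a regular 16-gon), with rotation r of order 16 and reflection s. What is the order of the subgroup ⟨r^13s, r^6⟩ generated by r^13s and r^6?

16

|⟨r^13s⟩| = 2 and |⟨r^6⟩| = 8, so |H| is a multiple of lcm(2, 8) = 8 and divides |G| = 32.
Closing under the operation: H = {e, r^2, r^4, r^6, r^8, r^10, r^12, r^14, rs, r^3s, r^5s, r^7s, r^9s, r^11s, r^13s, r^15s}, so |H| = 16.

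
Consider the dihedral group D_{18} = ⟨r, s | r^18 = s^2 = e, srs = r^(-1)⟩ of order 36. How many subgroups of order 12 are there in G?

3

|G| = 36 and 12 | 36, so subgroups of order 12 are possible by Lagrange.
The subgroups of order 12 are: {e, r^3, r^6, r^9, r^12, r^15, rs, r^4s, r^7s, r^10s, r^13s, r^16s}; {e, r^3, r^6, r^9, r^12, r^15, r^2s, r^5s, r^8s, r^11s, r^14s, r^17s}; {e, r^3, r^6, r^9, r^12, r^15, s, r^3s, r^6s, r^9s, r^12s, r^15s}.
So G has 3 subgroups of order 12.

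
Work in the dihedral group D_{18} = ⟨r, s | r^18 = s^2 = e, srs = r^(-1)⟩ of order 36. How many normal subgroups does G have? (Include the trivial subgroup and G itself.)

9

G has 45 subgroups. Checking conjugation-invariance by order — order 1: 1/1 normal; order 2: 1/19 normal; order 3: 1/1 normal; order 4: 0/9 normal; order 6: 1/7 normal; order 9: 1/1 normal; order 12: 0/3 normal; order 18: 3/3 normal; order 36: 1/1 normal.
Total normal subgroups: 9.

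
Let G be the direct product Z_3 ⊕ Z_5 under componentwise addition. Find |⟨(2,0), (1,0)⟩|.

|⟨(2,0)⟩| = 3 and |⟨(1,0)⟩| = 3, so |H| is a multiple of lcm(3, 3) = 3 and divides |G| = 15.
Closing under the operation: H = {(0,0), (1,0), (2,0)}, so |H| = 3.

3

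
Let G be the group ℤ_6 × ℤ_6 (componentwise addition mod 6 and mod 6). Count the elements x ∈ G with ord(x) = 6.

24

An element (a,b) has order lcm(ord(a), ord(b)); count pairs with lcm equal to 6.
Enumerating gives 24 such elements.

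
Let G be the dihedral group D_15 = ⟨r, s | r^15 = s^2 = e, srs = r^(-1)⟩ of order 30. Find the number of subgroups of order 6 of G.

5

|G| = 30 and 6 | 30, so subgroups of order 6 are possible by Lagrange.
The subgroups of order 6 are: {e, r^5, r^10, s, r^5s, r^10s}; {e, r^5, r^10, rs, r^6s, r^11s}; {e, r^5, r^10, r^2s, r^7s, r^12s}; {e, r^5, r^10, r^3s, r^8s, r^13s}; … (5 in all).
So G has 5 subgroups of order 6.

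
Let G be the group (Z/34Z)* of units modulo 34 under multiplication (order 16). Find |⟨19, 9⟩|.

8

|⟨19⟩| = 8 and |⟨9⟩| = 8, so |H| is a multiple of lcm(8, 8) = 8 and divides |G| = 16.
Closing under the operation: H = {1, 9, 13, 15, 19, 21, 25, 33}, so |H| = 8.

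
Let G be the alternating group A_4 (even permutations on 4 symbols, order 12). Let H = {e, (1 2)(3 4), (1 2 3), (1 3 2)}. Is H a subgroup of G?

Closure fails: (1 3 2) ∘ (1 2)(3 4) = (2 3 4) ∉ H. So H is not a subgroup.

No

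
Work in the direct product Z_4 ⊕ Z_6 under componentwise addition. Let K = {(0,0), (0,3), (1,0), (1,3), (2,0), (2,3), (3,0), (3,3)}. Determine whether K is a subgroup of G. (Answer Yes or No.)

Yes

|K| = 8 divides |G| = 24, consistent with Lagrange.
K contains the identity, every element's inverse is in K, and K is closed under +: it is a subgroup.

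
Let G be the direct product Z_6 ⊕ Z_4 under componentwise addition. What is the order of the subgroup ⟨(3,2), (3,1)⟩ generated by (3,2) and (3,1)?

8

|⟨(3,2)⟩| = 2 and |⟨(3,1)⟩| = 4, so |H| is a multiple of lcm(2, 4) = 4 and divides |G| = 24.
Closing under the operation: H = {(0,0), (0,1), (0,2), (0,3), (3,0), (3,1), (3,2), (3,3)}, so |H| = 8.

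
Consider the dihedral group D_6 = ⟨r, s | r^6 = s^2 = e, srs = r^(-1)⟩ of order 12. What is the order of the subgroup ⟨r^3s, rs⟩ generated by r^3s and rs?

|⟨r^3s⟩| = 2 and |⟨rs⟩| = 2, so |H| is a multiple of lcm(2, 2) = 2 and divides |G| = 12.
Closing under the operation: H = {e, r^2, r^4, rs, r^3s, r^5s}, so |H| = 6.

6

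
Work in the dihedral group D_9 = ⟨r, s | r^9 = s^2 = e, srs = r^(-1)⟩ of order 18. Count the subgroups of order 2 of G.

9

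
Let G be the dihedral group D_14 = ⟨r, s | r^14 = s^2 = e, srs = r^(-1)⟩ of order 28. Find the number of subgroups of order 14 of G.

3

|G| = 28 and 14 | 28, so subgroups of order 14 are possible by Lagrange.
The subgroups of order 14 are: {e, r, r^2, r^3, r^4, r^5, r^6, r^7, r^8, r^9, r^10, r^11, r^12, r^13}; {e, r^2, r^4, r^6, r^8, r^10, r^12, s, r^2s, r^4s, r^6s, r^8s, r^10s, r^12s}; {e, r^2, r^4, r^6, r^8, r^10, r^12, rs, r^3s, r^5s, r^7s, r^9s, r^11s, r^13s}.
So G has 3 subgroups of order 14.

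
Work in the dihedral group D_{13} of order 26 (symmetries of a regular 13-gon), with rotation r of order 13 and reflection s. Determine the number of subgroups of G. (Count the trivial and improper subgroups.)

|G| = 26, so by Lagrange every subgroup order divides 26. Divisors: 1, 2, 13, 26.
Subgroups by order — order 1: 1; order 2: 13; order 13: 1; order 26: 1.
Total: 1 + 13 + 1 + 1 = 16.

16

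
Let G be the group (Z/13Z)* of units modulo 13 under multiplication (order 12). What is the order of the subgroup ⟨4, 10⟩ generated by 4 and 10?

6

|⟨4⟩| = 6 and |⟨10⟩| = 6, so |H| is a multiple of lcm(6, 6) = 6 and divides |G| = 12.
Closing under the operation: H = {1, 3, 4, 9, 10, 12}, so |H| = 6.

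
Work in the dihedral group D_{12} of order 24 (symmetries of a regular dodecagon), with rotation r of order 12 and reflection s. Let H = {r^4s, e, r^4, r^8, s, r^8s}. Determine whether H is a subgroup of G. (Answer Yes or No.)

Yes

|H| = 6 divides |G| = 24, consistent with Lagrange.
H contains the identity, every element's inverse is in H, and H is closed under ·: it is a subgroup.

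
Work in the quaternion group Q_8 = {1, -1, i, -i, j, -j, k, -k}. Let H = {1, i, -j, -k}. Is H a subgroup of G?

-k ∈ H but its inverse k ∉ H, so H is not a subgroup.

No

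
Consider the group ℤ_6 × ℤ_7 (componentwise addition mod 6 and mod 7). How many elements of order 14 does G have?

6

An element (a,b) has order lcm(ord(a), ord(b)); count pairs with lcm equal to 14.
Enumerating gives 6 such elements.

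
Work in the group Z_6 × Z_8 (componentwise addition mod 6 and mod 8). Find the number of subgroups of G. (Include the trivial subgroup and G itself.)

22

|G| = 48, so by Lagrange every subgroup order divides 48. Divisors: 1, 2, 3, 4, 6, 8, 12, 16, 24, 48.
Subgroups by order — order 1: 1; order 2: 3; order 3: 1; order 4: 3; order 6: 3; order 8: 3; order 12: 3; order 16: 1; order 24: 3; order 48: 1.
Total: 1 + 3 + 1 + 3 + 3 + 3 + 3 + 1 + 3 + 1 = 22.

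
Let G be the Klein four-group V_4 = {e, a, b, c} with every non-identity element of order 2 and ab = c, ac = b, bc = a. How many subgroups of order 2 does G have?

|G| = 4 and 2 | 4, so subgroups of order 2 are possible by Lagrange.
The subgroups of order 2 are: {e, a}; {e, b}; {e, c}.
So G has 3 subgroups of order 2.

3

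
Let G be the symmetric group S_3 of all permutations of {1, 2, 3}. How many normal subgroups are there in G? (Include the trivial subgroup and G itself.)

G has 6 subgroups. Checking conjugation-invariance by order — order 1: 1/1 normal; order 2: 0/3 normal; order 3: 1/1 normal; order 6: 1/1 normal.
Total normal subgroups: 3.

3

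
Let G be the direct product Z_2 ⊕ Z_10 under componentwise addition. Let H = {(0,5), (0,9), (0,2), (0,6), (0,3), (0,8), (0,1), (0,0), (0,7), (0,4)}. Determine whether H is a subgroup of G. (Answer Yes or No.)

|H| = 10 divides |G| = 20, consistent with Lagrange.
H contains the identity, every element's inverse is in H, and H is closed under +: it is a subgroup.
In fact H = ⟨(0,1)⟩.

Yes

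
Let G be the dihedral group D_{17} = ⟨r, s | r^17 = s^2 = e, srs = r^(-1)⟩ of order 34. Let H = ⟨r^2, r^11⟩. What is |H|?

|⟨r^2⟩| = 17 and |⟨r^11⟩| = 17, so |H| is a multiple of lcm(17, 17) = 17 and divides |G| = 34.
Closing under the operation: H = {e, r, r^2, r^3, r^4, r^5, r^6, r^7, r^8, r^9, r^10, r^11, r^12, r^13, r^14, r^15, r^16}, so |H| = 17.

17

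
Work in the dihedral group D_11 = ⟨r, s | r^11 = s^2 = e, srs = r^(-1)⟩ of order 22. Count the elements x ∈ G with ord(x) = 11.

10

Enumerating element orders in G gives 10 elements of order 11.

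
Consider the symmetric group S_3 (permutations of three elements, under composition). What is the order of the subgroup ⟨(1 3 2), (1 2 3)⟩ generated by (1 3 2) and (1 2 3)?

3

|⟨(1 3 2)⟩| = 3 and |⟨(1 2 3)⟩| = 3, so |H| is a multiple of lcm(3, 3) = 3 and divides |G| = 6.
Closing under the operation: H = {e, (1 2 3), (1 3 2)}, so |H| = 3.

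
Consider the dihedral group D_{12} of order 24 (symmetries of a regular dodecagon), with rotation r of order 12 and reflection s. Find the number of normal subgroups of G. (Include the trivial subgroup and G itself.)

G has 34 subgroups. Checking conjugation-invariance by order — order 1: 1/1 normal; order 2: 1/13 normal; order 3: 1/1 normal; order 4: 1/7 normal; order 6: 1/5 normal; order 8: 0/3 normal; order 12: 3/3 normal; order 24: 1/1 normal.
Total normal subgroups: 9.

9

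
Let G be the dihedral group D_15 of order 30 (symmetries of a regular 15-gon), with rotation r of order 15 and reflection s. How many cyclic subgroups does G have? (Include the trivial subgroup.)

A cyclic subgroup of order d is generated by each of its φ(d) elements of order d, so the cyclic subgroups of order d number (#elements of order d)/φ(d).
Cyclic subgroups by order — order 1: 1; order 2: 15; order 3: 1; order 5: 1; order 15: 1.
Total: 19.

19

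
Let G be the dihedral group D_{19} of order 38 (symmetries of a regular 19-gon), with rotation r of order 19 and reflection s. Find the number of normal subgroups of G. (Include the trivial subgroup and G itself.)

3

G has 22 subgroups. Checking conjugation-invariance by order — order 1: 1/1 normal; order 2: 0/19 normal; order 19: 1/1 normal; order 38: 1/1 normal.
Total normal subgroups: 3.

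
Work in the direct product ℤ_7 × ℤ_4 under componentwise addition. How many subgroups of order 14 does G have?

1

|G| = 28 and 14 | 28, so subgroups of order 14 are possible by Lagrange.
The subgroups of order 14 are: {(0,0), (0,2), (1,0), (1,2), (2,0), (2,2), (3,0), (3,2), (4,0), (4,2), (5,0), (5,2), (6,0), (6,2)}.
So G has 1 subgroup of order 14.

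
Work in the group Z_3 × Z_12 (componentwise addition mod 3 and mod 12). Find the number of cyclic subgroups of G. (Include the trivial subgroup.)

15

A cyclic subgroup of order d is generated by each of its φ(d) elements of order d, so the cyclic subgroups of order d number (#elements of order d)/φ(d).
Cyclic subgroups by order — order 1: 1; order 2: 1; order 3: 4; order 4: 1; order 6: 4; order 12: 4.
Total: 15.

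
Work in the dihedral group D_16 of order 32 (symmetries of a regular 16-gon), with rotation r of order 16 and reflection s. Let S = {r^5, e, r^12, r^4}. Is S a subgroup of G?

r^5 ∈ S but its inverse r^11 ∉ S, so S is not a subgroup.

No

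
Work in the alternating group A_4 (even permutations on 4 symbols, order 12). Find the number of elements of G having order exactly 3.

8

The elements of order 3 are: (2 3 4), (2 4 3), (1 2 3), (1 2 4), (1 3 2), (1 3 4), (1 4 2), (1 4 3).
That's 8.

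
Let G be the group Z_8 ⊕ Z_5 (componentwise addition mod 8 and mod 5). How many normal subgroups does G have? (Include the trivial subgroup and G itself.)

G is abelian, so every subgroup is normal.
G has 8 subgroups in total, hence 8 normal subgroups.

8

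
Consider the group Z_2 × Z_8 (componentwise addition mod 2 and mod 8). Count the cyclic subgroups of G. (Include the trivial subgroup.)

8

Group the elements of G by the cyclic subgroup they generate; each cyclic subgroup of order d accounts for φ(d) elements.
Cyclic subgroups by order — order 1: 1; order 2: 3; order 4: 2; order 8: 2.
Total: 8.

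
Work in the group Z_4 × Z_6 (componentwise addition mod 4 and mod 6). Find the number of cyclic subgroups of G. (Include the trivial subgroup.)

12

A cyclic subgroup of order d is generated by each of its φ(d) elements of order d, so the cyclic subgroups of order d number (#elements of order d)/φ(d).
Cyclic subgroups by order — order 1: 1; order 2: 3; order 3: 1; order 4: 2; order 6: 3; order 12: 2.
Total: 12.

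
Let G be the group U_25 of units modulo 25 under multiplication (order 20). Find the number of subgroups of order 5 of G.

|G| = 20 and 5 | 20, so subgroups of order 5 are possible by Lagrange.
The subgroups of order 5 are: {1, 6, 11, 16, 21}.
So G has 1 subgroup of order 5.

1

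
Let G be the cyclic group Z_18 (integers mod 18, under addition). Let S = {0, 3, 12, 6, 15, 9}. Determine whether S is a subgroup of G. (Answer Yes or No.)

|S| = 6 divides |G| = 18, consistent with Lagrange.
S contains the identity, every element's inverse is in S, and S is closed under +: it is a subgroup.
In fact S = ⟨3⟩.

Yes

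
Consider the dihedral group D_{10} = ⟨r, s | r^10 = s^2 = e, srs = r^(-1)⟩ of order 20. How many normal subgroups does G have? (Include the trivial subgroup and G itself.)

G has 22 subgroups. Checking conjugation-invariance by order — order 1: 1/1 normal; order 2: 1/11 normal; order 4: 0/5 normal; order 5: 1/1 normal; order 10: 3/3 normal; order 20: 1/1 normal.
Total normal subgroups: 7.

7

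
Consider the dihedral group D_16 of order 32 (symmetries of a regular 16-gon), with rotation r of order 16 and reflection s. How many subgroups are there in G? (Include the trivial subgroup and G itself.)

36

|G| = 32, so by Lagrange every subgroup order divides 32. Divisors: 1, 2, 4, 8, 16, 32.
Subgroups by order — order 1: 1; order 2: 17; order 4: 9; order 8: 5; order 16: 3; order 32: 1.
Total: 1 + 17 + 9 + 5 + 3 + 1 = 36.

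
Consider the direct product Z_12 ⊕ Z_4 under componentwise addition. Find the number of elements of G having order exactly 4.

An element (a,b) has order lcm(ord(a), ord(b)); count pairs with lcm equal to 4.
Enumerating gives 12 such elements.

12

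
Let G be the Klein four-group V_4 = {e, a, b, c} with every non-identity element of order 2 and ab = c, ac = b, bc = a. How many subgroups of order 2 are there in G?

3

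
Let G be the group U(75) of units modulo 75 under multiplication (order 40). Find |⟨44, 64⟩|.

|⟨44⟩| = 10 and |⟨64⟩| = 10, so |H| is a multiple of lcm(10, 10) = 10 and divides |G| = 40.
Closing under the operation: H = {1, 4, 11, 14, 16, 19, 26, 29, 31, 34, 41, 44, 46, 49, 56, 59, 61, 64, 71, 74}, so |H| = 20.

20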